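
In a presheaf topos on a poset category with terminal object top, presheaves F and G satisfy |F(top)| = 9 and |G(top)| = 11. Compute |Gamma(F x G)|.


Global sections of a presheaf on a poset with terminal top satisfy
Gamma(H) ~ H(top). Presheaves admit pointwise products, so
(F x G)(top) = F(top) x G(top) (Cartesian product).
|Gamma(F x G)| = |F(top)| * |G(top)| = 9 * 11 = 99.

99


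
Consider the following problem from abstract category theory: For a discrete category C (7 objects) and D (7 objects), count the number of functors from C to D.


A functor from a discrete category C to D is determined by
where each object maps. Each of the 7 objects of C can map
to any of the 7 objects of D independently.
Number of functors = 7^7 = 823543

823543


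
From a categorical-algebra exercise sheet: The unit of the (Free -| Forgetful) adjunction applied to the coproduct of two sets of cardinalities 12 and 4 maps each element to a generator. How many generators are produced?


The unit eta_X: X -> U(F(X)) of the Free-Forgetful adjunction
maps each element of X to a generator of F(X). For X = S + T (disjoint
union in Set), |S + T| = |S| + |T|.
Total mappings = 12 + 4 = 16.

16


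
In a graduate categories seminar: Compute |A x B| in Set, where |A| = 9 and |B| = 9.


In Set, the product A x B is the Cartesian product.
By the universal property, |A x B| = |A| * |B|.
|A x B| = 9 * 9 = 81

81


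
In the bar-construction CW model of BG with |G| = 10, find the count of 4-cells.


In the bar-construction CW model of BG, the n-cells are indexed by
n-tuples [g_1|...|g_n] of non-identity elements of G (degenerate
simplices with some g_i = e do not contribute cells), so there are
(|G| - 1)^n n-cells.
For dim = 4 with |G| = 10:
cells = (10 - 1)^4 = 9^4 = 6561

6561


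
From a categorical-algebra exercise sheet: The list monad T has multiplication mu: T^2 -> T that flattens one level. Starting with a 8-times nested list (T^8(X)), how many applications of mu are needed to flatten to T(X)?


Each application of mu: T^2 -> T removes one layer of nesting.
Starting at depth 8 (i.e., T^8(X)), we need to reach T(X).
Number of mu applications = 8 - 1 = 7

7


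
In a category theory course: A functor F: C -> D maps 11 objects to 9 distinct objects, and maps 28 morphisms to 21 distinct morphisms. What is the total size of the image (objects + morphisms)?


The image of F consists of distinct objects and distinct morphisms.
|Im(F)| on objects = 9
|Im(F)| on morphisms = 21
Total image cardinality = 9 + 21 = 30

30


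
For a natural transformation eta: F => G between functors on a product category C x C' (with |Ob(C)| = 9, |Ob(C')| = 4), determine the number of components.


A natural transformation eta: F => G assigns one component morphism per
object of the domain category.
The domain is the product category C x C', so
|Ob(C x C')| = |Ob(C)| * |Ob(C')| = 9 * 4 = 36.
Therefore eta has 36 component morphisms.

36


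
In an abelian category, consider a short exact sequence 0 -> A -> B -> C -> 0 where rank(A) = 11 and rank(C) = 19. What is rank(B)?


For a short exact sequence 0 -> A -> B -> C -> 0,
rank is additive: rank(B) = rank(A) + rank(C).
rank(B) = 11 + 19 = 30

30


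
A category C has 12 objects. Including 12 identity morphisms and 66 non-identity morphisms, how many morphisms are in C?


Each object has an identity morphism, giving 12 identities.
Adding the 66 non-identity morphisms:
Total = 12 + 66 = 78

78


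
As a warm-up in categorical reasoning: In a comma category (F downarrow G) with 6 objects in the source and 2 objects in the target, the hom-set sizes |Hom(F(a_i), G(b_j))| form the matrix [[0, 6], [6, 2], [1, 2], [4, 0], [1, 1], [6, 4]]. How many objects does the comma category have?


Objects of (F downarrow G) are triples (a, b, h: F(a)->G(b)).
The count equals the sum of all entries in the hom-matrix.
sum(row 0) = 6
sum(row 1) = 8
sum(row 2) = 3
sum(row 3) = 4
sum(row 4) = 2
sum(row 5) = 10
Grand total = 33

33


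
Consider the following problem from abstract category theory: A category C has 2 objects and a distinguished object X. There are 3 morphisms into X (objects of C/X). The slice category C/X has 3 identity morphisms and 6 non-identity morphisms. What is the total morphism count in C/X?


In the slice category C/X, objects are morphisms to X.
Identity morphisms: 3 (one per object of C/X).
Non-identity morphisms: 6.
Total = 3 + 6 = 9

9


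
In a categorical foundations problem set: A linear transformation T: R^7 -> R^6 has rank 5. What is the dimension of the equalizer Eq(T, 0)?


The equalizer of f and the zero map is ker(f).
By the rank-nullity theorem: dim(ker(f)) = dim(domain) - rank(f).
dim(ker(f)) = 7 - 5 = 2

2


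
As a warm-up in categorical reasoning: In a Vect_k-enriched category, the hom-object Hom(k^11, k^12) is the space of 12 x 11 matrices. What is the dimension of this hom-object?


In Vect-enriched categories, Hom(k^n, k^m) is the space of m x n matrices.
dim(Hom(k^11, k^12)) = 12 * 11 = 132

132


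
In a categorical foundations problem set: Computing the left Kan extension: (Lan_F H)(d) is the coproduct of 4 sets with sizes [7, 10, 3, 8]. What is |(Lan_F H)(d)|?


Pointwise, the left Kan extension (Lan_F H)(d) is the colimit, indexed
by the comma category (F downarrow d), of H composed with the
projection (F downarrow d) -> C. Here that colimit is given
as a coproduct (disjoint union) of sets, so its cardinality is the
sum of the sizes of the summands.
Coproduct of sets with sizes: 7 + 10 + 3 + 8
= 28

28


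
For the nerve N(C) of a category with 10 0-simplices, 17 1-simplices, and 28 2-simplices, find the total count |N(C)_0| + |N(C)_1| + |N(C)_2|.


The 2-skeleton of the nerve N(C) consists of simplices in dimensions 0, 1, 2:
  |N(C)_0| = 10 (objects)
  |N(C)_1| = 17 (morphisms)
  |N(C)_2| = 28 (composable pairs)
Total = 10 + 17 + 28 = 55

55


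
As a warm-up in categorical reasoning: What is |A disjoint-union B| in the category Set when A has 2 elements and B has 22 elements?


In Set, the coproduct A + B is the disjoint union.
|A + B| = |A| + |B| = 2 + 22 = 24

24


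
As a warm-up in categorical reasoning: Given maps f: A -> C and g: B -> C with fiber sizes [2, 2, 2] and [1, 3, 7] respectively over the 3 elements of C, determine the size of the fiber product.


The pullback A x_C B consists of pairs (a, b) with f(a) = g(b).
For each element c in C, the fiber product has |f^-1(c)| * |g^-1(c)| elements.
Summing over C: 2 * 1 + 2 * 3 + 2 * 7
= 2 + 6 + 14 = 22

22


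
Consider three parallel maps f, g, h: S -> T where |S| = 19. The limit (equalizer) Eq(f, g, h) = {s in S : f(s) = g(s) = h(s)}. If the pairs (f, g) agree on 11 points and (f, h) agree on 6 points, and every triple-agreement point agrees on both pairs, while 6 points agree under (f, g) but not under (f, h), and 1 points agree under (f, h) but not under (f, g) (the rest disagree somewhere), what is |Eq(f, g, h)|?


Eq(f, g, h) is the triple-agreement set: points in S where all three
maps take the same value. Using inclusion-exclusion on the pairwise data:
Pair (f, g) agrees on 11 points; pair (f, h) on 6 points.
Points agreeing under (f, g) but not (f, h) = 6; under (f, h) but not (f, g) = 1.
Triple-agreement = agreement-in-(f, g) minus points that agree under (f, g) but not (f, h):
|Eq(f, g, h)| = 11 - 6 = 5
(cross-check via (f, h): 6 - 1 = 5.)

5


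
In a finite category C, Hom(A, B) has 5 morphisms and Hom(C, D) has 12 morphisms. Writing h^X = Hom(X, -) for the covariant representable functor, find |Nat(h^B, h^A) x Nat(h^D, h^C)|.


By the Yoneda lemma, Nat(h^B, h^A) is isomorphic to Hom(A, B),
so |Nat(h^B, h^A)| = |Hom(A, B)| and |Nat(h^D, h^C)| = |Hom(C, D)|.
|Hom(A, B)| = 5, |Hom(C, D)| = 12.
|Nat(h^B, h^A) x Nat(h^D, h^C)| = 5 * 12 = 60

60


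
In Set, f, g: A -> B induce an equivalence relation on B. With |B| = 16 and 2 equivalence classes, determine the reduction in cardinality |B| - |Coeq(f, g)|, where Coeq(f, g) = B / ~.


The coequalizer Coeq(f, g) = B / ~ has one element per equivalence class.
|B| = 16, |Coeq(f, g)| = 2.
|B| - |Coeq(f, g)| = 16 - 2 = 14.

14


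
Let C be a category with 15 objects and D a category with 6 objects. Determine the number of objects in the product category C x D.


The product category C x D has objects that are pairs (c, d).
Number of pairs = |Ob(C)| * |Ob(D)| = 15 * 6 = 90

90


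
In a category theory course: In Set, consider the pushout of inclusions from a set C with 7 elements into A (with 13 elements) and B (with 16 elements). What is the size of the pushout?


The pushout A +_C B identifies the images of C in A and B.
|A +_C B| = |A| + |B| - |C| (for injections).
= 13 + 16 - 7 = 22

22


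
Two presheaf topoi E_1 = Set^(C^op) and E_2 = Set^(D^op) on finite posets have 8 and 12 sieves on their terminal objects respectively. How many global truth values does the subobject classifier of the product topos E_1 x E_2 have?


In a product of presheaf topoi E_1 x E_2, the subobject classifier
is Omega = Omega_1 x Omega_2 (componentwise), so
|Omega(top)| = |Omega_1(top_1)| * |Omega_2(top_2)|.
= 8 * 12 = 96.

96


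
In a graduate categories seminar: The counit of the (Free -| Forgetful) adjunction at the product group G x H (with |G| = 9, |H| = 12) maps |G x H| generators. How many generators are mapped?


The counit epsilon_K: F(U(K)) -> K of the Free-Forgetful adjunction
maps |K| generators of F(U(K)) into K. For K = G x H (the product group),
|G x H| = |G| * |H|.
Total generators mapped = 9 * 12 = 108.

108


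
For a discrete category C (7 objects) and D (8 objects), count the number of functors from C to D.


A functor from a discrete category C to D is determined by
where each object maps. Each of the 7 objects of C can map
to any of the 8 objects of D independently.
Number of functors = 8^7 = 2097152

2097152


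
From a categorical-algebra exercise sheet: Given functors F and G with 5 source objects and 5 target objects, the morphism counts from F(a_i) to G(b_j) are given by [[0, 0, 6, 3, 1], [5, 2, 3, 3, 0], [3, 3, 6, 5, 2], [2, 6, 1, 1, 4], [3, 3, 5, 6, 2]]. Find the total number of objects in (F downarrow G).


Objects of (F downarrow G) are triples (a, b, h: F(a)->G(b)).
The count equals the sum of all entries in the hom-matrix.
sum(row 0) = 10
sum(row 1) = 13
sum(row 2) = 19
sum(row 3) = 14
sum(row 4) = 19
Grand total = 75

75


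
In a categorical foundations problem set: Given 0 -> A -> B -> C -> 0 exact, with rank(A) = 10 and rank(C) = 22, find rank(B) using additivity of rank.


For a short exact sequence 0 -> A -> B -> C -> 0,
rank is additive: rank(B) = rank(A) + rank(C).
rank(B) = 10 + 22 = 32

32


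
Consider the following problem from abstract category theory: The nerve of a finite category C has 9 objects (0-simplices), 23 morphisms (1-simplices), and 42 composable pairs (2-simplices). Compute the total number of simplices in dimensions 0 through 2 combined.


The 2-skeleton of the nerve N(C) consists of simplices in dimensions 0, 1, 2:
  |N(C)_0| = 9 (objects)
  |N(C)_1| = 23 (morphisms)
  |N(C)_2| = 42 (composable pairs)
Total = 9 + 23 + 42 = 74

74


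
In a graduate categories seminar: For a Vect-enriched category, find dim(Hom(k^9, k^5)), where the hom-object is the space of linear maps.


In Vect-enriched categories, Hom(k^n, k^m) is the space of m x n matrices.
dim(Hom(k^9, k^5)) = 5 * 9 = 45

45


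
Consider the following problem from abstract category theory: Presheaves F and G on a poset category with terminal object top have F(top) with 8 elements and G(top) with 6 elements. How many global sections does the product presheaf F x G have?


Global sections of a presheaf on a poset with terminal top satisfy
Gamma(H) ~ H(top). Presheaves admit pointwise products, so
(F x G)(top) = F(top) x G(top) (Cartesian product).
|Gamma(F x G)| = |F(top)| * |G(top)| = 8 * 6 = 48.

48


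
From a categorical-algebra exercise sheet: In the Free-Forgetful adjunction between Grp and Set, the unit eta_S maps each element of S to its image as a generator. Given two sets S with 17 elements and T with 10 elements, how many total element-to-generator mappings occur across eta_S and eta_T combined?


The unit eta_X: X -> U(F(X)) of the Free-Forgetful adjunction
maps each element of X to a generator of F(X). For X = S + T (disjoint
union in Set), |S + T| = |S| + |T|.
Total mappings = 17 + 10 = 27.

27


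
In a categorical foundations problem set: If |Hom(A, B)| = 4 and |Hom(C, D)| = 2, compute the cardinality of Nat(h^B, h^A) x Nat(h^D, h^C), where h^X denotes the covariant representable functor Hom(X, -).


By the Yoneda lemma, Nat(h^B, h^A) is isomorphic to Hom(A, B),
so |Nat(h^B, h^A)| = |Hom(A, B)| and |Nat(h^D, h^C)| = |Hom(C, D)|.
|Hom(A, B)| = 4, |Hom(C, D)| = 2.
|Nat(h^B, h^A) x Nat(h^D, h^C)| = 4 * 2 = 8

8


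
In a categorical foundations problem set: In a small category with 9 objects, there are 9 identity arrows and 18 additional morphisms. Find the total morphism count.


Each object has an identity morphism, giving 9 identities.
Adding the 18 non-identity morphisms:
Total = 9 + 18 = 27

27


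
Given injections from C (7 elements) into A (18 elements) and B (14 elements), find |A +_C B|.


The pushout A +_C B identifies the images of C in A and B.
|A +_C B| = |A| + |B| - |C| (for injections).
= 18 + 14 - 7 = 25

25


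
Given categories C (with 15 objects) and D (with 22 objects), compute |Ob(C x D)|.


The product category C x D has objects that are pairs (c, d).
Number of pairs = |Ob(C)| * |Ob(D)| = 15 * 22 = 330

330


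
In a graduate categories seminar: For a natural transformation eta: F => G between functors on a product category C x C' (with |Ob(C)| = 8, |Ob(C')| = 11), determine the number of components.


A natural transformation eta: F => G assigns one component morphism per
object of the domain category.
The domain is the product category C x C', so
|Ob(C x C')| = |Ob(C)| * |Ob(C')| = 8 * 11 = 88.
Therefore eta has 88 component morphisms.

88


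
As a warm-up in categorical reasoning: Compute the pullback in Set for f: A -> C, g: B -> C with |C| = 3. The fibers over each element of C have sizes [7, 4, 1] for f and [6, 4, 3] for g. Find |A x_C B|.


The pullback A x_C B consists of pairs (a, b) with f(a) = g(b).
For each element c in C, the fiber product has |f^-1(c)| * |g^-1(c)| elements.
Summing over C: 7 * 6 + 4 * 4 + 1 * 3
= 42 + 16 + 3 = 61

61


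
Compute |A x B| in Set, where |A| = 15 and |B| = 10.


In Set, the product A x B is the Cartesian product.
By the universal property, |A x B| = |A| * |B|.
|A x B| = 15 * 10 = 150

150


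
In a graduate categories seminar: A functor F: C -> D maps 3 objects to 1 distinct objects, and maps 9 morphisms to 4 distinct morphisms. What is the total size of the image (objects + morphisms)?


The image of F consists of distinct objects and distinct morphisms.
|Im(F)| on objects = 1
|Im(F)| on morphisms = 4
Total image cardinality = 1 + 4 = 5

5


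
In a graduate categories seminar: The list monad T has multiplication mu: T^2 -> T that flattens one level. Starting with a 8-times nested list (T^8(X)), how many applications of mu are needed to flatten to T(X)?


Each application of mu: T^2 -> T removes one layer of nesting.
Starting at depth 8 (i.e., T^8(X)), we need to reach T(X).
Number of mu applications = 8 - 1 = 7

7


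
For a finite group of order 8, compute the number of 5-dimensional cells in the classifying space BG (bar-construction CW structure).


In the bar-construction CW model of BG, the n-cells are indexed by
n-tuples [g_1|...|g_n] of non-identity elements of G (degenerate
simplices with some g_i = e do not contribute cells), so there are
(|G| - 1)^n n-cells.
For dim = 5 with |G| = 8:
cells = (8 - 1)^5 = 7^5 = 16807

16807


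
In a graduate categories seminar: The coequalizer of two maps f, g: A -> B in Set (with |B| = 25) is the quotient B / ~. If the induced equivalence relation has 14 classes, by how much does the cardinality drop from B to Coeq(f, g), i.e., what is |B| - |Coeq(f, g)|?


The coequalizer Coeq(f, g) = B / ~ has one element per equivalence class.
|B| = 25, |Coeq(f, g)| = 14.
|B| - |Coeq(f, g)| = 25 - 14 = 11.

11


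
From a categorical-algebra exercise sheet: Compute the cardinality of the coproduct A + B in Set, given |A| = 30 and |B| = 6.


In Set, the coproduct A + B is the disjoint union.
|A + B| = |A| + |B| = 30 + 6 = 36

36


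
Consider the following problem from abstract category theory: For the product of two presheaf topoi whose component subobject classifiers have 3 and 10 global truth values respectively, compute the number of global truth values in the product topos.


In a product of presheaf topoi E_1 x E_2, the subobject classifier
is Omega = Omega_1 x Omega_2 (componentwise), so
|Omega(top)| = |Omega_1(top_1)| * |Omega_2(top_2)|.
= 3 * 10 = 30.

30


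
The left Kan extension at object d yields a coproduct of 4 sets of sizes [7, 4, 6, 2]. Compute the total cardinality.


Pointwise, the left Kan extension (Lan_F H)(d) is the colimit, indexed
by the comma category (F downarrow d), of H composed with the
projection (F downarrow d) -> C. Here that colimit is given
as a coproduct (disjoint union) of sets, so its cardinality is the
sum of the sizes of the summands.
Coproduct of sets with sizes: 7 + 4 + 6 + 2
= 19

19


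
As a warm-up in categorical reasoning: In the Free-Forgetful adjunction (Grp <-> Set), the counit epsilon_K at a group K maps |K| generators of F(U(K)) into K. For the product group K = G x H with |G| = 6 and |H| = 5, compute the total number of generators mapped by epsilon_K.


The counit epsilon_K: F(U(K)) -> K of the Free-Forgetful adjunction
maps |K| generators of F(U(K)) into K. For K = G x H (the product group),
|G x H| = |G| * |H|.
Total generators mapped = 6 * 5 = 30.

30


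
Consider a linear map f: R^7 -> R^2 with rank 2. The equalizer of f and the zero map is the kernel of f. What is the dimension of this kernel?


The equalizer of f and the zero map is ker(f).
By the rank-nullity theorem: dim(ker(f)) = dim(domain) - rank(f).
dim(ker(f)) = 7 - 2 = 5

5


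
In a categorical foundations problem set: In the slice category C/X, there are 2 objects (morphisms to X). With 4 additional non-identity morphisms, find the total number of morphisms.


In the slice category C/X, objects are morphisms to X.
Identity morphisms: 2 (one per object of C/X).
Non-identity morphisms: 4.
Total = 2 + 4 = 6

6


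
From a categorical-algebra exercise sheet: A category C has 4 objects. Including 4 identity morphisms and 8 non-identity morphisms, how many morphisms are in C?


Each object has an identity morphism, giving 4 identities.
Adding the 8 non-identity morphisms:
Total = 4 + 8 = 12

12


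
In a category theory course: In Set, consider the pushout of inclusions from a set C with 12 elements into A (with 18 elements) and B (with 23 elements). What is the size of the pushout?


The pushout A +_C B identifies the images of C in A and B.
|A +_C B| = |A| + |B| - |C| (for injections).
= 18 + 23 - 12 = 29

29


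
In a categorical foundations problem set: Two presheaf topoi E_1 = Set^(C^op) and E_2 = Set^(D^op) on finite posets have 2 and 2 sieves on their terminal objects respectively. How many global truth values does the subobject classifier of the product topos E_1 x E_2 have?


In a product of presheaf topoi E_1 x E_2, the subobject classifier
is Omega = Omega_1 x Omega_2 (componentwise), so
|Omega(top)| = |Omega_1(top_1)| * |Omega_2(top_2)|.
= 2 * 2 = 4.

4


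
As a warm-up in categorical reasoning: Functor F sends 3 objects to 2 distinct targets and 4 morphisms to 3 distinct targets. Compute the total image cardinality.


The image of F consists of distinct objects and distinct morphisms.
|Im(F)| on objects = 2
|Im(F)| on morphisms = 3
Total image cardinality = 2 + 3 = 5

5


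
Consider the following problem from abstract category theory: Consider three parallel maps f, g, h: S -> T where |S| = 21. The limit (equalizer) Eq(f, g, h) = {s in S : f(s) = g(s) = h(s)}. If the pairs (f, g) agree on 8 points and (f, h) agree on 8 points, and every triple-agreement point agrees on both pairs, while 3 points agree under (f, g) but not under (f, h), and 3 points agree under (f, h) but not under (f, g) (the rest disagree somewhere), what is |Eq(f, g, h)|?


Eq(f, g, h) is the triple-agreement set: points in S where all three
maps take the same value. Using inclusion-exclusion on the pairwise data:
Pair (f, g) agrees on 8 points; pair (f, h) on 8 points.
Points agreeing under (f, g) but not (f, h) = 3; under (f, h) but not (f, g) = 3.
Triple-agreement = agreement-in-(f, g) minus points that agree under (f, g) but not (f, h):
|Eq(f, g, h)| = 8 - 3 = 5
(cross-check via (f, h): 8 - 3 = 5.)

5


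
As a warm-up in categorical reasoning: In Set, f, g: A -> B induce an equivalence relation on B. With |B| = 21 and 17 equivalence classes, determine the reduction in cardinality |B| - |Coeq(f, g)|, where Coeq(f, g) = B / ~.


The coequalizer Coeq(f, g) = B / ~ has one element per equivalence class.
|B| = 21, |Coeq(f, g)| = 17.
|B| - |Coeq(f, g)| = 21 - 17 = 4.

4


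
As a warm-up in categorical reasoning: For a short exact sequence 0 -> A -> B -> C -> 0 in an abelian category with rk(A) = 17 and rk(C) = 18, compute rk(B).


For a short exact sequence 0 -> A -> B -> C -> 0,
rank is additive: rank(B) = rank(A) + rank(C).
rank(B) = 17 + 18 = 35

35


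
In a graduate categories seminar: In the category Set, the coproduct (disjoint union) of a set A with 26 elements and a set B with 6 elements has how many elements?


In Set, the coproduct A + B is the disjoint union.
|A + B| = |A| + |B| = 26 + 6 = 32

32


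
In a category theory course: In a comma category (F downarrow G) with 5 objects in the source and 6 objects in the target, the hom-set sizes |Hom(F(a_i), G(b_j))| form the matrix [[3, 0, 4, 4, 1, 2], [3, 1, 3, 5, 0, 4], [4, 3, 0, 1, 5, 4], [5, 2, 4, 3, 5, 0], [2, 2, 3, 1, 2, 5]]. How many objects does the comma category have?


Objects of (F downarrow G) are triples (a, b, h: F(a)->G(b)).
The count equals the sum of all entries in the hom-matrix.
sum(row 0) = 14
sum(row 1) = 16
sum(row 2) = 17
sum(row 3) = 19
sum(row 4) = 15
Grand total = 81

81


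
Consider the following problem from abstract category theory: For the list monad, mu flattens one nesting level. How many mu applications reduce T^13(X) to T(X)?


Each application of mu: T^2 -> T removes one layer of nesting.
Starting at depth 13 (i.e., T^13(X)), we need to reach T(X).
Number of mu applications = 13 - 1 = 12

12


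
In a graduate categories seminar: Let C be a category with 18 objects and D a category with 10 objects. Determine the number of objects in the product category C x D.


The product category C x D has objects that are pairs (c, d).
Number of pairs = |Ob(C)| * |Ob(D)| = 18 * 10 = 180

180


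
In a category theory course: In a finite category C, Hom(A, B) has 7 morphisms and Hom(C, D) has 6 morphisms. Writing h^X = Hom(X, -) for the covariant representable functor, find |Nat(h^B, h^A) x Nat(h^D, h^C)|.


By the Yoneda lemma, Nat(h^B, h^A) is isomorphic to Hom(A, B),
so |Nat(h^B, h^A)| = |Hom(A, B)| and |Nat(h^D, h^C)| = |Hom(C, D)|.
|Hom(A, B)| = 7, |Hom(C, D)| = 6.
|Nat(h^B, h^A) x Nat(h^D, h^C)| = 7 * 6 = 42

42


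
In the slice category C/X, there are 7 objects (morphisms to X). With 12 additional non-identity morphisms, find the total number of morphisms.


In the slice category C/X, objects are morphisms to X.
Identity morphisms: 7 (one per object of C/X).
Non-identity morphisms: 12.
Total = 7 + 12 = 19

19


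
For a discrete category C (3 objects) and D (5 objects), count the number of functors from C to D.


A functor from a discrete category C to D is determined by
where each object maps. Each of the 3 objects of C can map
to any of the 5 objects of D independently.
Number of functors = 5^3 = 125

125


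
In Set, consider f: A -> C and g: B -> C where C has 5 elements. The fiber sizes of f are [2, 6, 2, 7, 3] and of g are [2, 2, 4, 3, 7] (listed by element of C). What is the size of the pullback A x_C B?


The pullback A x_C B consists of pairs (a, b) with f(a) = g(b).
For each element c in C, the fiber product has |f^-1(c)| * |g^-1(c)| elements.
Summing over C: 2 * 2 + 6 * 2 + 2 * 4 + 7 * 3 + 3 * 7
= 4 + 12 + 8 + 21 + 21 = 66

66


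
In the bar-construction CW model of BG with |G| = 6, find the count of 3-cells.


In the bar-construction CW model of BG, the n-cells are indexed by
n-tuples [g_1|...|g_n] of non-identity elements of G (degenerate
simplices with some g_i = e do not contribute cells), so there are
(|G| - 1)^n n-cells.
For dim = 3 with |G| = 6:
cells = (6 - 1)^3 = 5^3 = 125

125


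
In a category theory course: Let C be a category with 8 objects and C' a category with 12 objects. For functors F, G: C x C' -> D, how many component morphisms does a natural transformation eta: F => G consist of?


A natural transformation eta: F => G assigns one component morphism per
object of the domain category.
The domain is the product category C x C', so
|Ob(C x C')| = |Ob(C)| * |Ob(C')| = 8 * 12 = 96.
Therefore eta has 96 component morphisms.

96


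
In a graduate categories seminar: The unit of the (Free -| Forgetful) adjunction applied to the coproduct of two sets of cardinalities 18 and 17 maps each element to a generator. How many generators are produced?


The unit eta_X: X -> U(F(X)) of the Free-Forgetful adjunction
maps each element of X to a generator of F(X). For X = S + T (disjoint
union in Set), |S + T| = |S| + |T|.
Total mappings = 18 + 17 = 35.

35


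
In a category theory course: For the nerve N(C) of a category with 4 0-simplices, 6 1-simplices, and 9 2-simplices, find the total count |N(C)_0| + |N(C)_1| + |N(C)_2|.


The 2-skeleton of the nerve N(C) consists of simplices in dimensions 0, 1, 2:
  |N(C)_0| = 4 (objects)
  |N(C)_1| = 6 (morphisms)
  |N(C)_2| = 9 (composable pairs)
Total = 4 + 6 + 9 = 19

19


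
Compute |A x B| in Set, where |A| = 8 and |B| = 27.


In Set, the product A x B is the Cartesian product.
By the universal property, |A x B| = |A| * |B|.
|A x B| = 8 * 27 = 216

216


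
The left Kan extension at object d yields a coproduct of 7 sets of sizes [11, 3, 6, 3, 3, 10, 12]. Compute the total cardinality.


Pointwise, the left Kan extension (Lan_F H)(d) is the colimit, indexed
by the comma category (F downarrow d), of H composed with the
projection (F downarrow d) -> C. Here that colimit is given
as a coproduct (disjoint union) of sets, so its cardinality is the
sum of the sizes of the summands.
Coproduct of sets with sizes: 11 + 3 + 6 + 3 + 3 + 10 + 12
= 48

48


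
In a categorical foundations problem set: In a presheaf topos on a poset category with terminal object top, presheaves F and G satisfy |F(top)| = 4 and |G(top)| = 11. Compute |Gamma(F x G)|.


Global sections of a presheaf on a poset with terminal top satisfy
Gamma(H) ~ H(top). Presheaves admit pointwise products, so
(F x G)(top) = F(top) x G(top) (Cartesian product).
|Gamma(F x G)| = |F(top)| * |G(top)| = 4 * 11 = 44.

44


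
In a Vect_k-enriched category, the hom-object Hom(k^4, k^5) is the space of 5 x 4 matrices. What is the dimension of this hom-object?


In Vect-enriched categories, Hom(k^n, k^m) is the space of m x n matrices.
dim(Hom(k^4, k^5)) = 5 * 4 = 20

20


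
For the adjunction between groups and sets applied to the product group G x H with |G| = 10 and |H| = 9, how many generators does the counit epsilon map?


The counit epsilon_K: F(U(K)) -> K of the Free-Forgetful adjunction
maps |K| generators of F(U(K)) into K. For K = G x H (the product group),
|G x H| = |G| * |H|.
Total generators mapped = 10 * 9 = 90.

90


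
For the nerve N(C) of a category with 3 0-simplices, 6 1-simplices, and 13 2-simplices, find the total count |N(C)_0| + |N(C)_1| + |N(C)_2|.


The 2-skeleton of the nerve N(C) consists of simplices in dimensions 0, 1, 2:
  |N(C)_0| = 3 (objects)
  |N(C)_1| = 6 (morphisms)
  |N(C)_2| = 13 (composable pairs)
Total = 3 + 6 + 13 = 22

22


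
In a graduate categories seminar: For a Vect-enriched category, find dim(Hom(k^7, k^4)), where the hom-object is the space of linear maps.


In Vect-enriched categories, Hom(k^n, k^m) is the space of m x n matrices.
dim(Hom(k^7, k^4)) = 4 * 7 = 28

28


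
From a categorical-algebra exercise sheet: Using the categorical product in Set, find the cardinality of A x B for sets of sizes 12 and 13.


In Set, the product A x B is the Cartesian product.
By the universal property, |A x B| = |A| * |B|.
|A x B| = 12 * 13 = 156

156


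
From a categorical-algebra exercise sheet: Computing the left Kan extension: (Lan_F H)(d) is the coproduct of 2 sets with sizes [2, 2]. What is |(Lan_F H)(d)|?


Pointwise, the left Kan extension (Lan_F H)(d) is the colimit, indexed
by the comma category (F downarrow d), of H composed with the
projection (F downarrow d) -> C. Here that colimit is given
as a coproduct (disjoint union) of sets, so its cardinality is the
sum of the sizes of the summands.
Coproduct of sets with sizes: 2 + 2
= 4

4


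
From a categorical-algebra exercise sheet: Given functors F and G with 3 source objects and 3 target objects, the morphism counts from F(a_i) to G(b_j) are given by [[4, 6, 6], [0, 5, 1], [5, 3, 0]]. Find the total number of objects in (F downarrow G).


Objects of (F downarrow G) are triples (a, b, h: F(a)->G(b)).
The count equals the sum of all entries in the hom-matrix.
sum(row 0) = 16
sum(row 1) = 6
sum(row 2) = 8
Grand total = 30

30


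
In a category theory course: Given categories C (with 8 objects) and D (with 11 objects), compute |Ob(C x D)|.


The product category C x D has objects that are pairs (c, d).
Number of pairs = |Ob(C)| * |Ob(D)| = 8 * 11 = 88

88


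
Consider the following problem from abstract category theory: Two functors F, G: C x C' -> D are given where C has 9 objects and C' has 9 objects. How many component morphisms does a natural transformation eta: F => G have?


A natural transformation eta: F => G assigns one component morphism per
object of the domain category.
The domain is the product category C x C', so
|Ob(C x C')| = |Ob(C)| * |Ob(C')| = 9 * 9 = 81.
Therefore eta has 81 component morphisms.

81


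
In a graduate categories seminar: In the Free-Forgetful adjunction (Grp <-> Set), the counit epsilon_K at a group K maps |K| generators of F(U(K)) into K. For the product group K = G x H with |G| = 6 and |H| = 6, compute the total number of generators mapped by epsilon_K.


The counit epsilon_K: F(U(K)) -> K of the Free-Forgetful adjunction
maps |K| generators of F(U(K)) into K. For K = G x H (the product group),
|G x H| = |G| * |H|.
Total generators mapped = 6 * 6 = 36.

36


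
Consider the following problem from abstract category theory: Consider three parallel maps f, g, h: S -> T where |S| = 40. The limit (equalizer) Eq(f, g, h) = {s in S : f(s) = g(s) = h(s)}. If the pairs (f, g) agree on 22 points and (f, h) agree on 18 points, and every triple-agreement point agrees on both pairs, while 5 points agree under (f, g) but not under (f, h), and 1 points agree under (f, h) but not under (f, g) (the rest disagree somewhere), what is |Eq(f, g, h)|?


Eq(f, g, h) is the triple-agreement set: points in S where all three
maps take the same value. Using inclusion-exclusion on the pairwise data:
Pair (f, g) agrees on 22 points; pair (f, h) on 18 points.
Points agreeing under (f, g) but not (f, h) = 5; under (f, h) but not (f, g) = 1.
Triple-agreement = agreement-in-(f, g) minus points that agree under (f, g) but not (f, h):
|Eq(f, g, h)| = 22 - 5 = 17
(cross-check via (f, h): 18 - 1 = 17.)

17


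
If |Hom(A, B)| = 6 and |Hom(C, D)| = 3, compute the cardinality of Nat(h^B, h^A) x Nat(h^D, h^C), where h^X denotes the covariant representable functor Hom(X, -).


By the Yoneda lemma, Nat(h^B, h^A) is isomorphic to Hom(A, B),
so |Nat(h^B, h^A)| = |Hom(A, B)| and |Nat(h^D, h^C)| = |Hom(C, D)|.
|Hom(A, B)| = 6, |Hom(C, D)| = 3.
|Nat(h^B, h^A) x Nat(h^D, h^C)| = 6 * 3 = 18

18


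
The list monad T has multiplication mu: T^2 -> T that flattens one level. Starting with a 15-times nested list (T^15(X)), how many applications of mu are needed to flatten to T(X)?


Each application of mu: T^2 -> T removes one layer of nesting.
Starting at depth 15 (i.e., T^15(X)), we need to reach T(X).
Number of mu applications = 15 - 1 = 14

14


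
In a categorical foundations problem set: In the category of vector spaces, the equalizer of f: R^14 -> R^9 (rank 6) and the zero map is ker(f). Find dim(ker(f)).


The equalizer of f and the zero map is ker(f).
By the rank-nullity theorem: dim(ker(f)) = dim(domain) - rank(f).
dim(ker(f)) = 14 - 6 = 8

8


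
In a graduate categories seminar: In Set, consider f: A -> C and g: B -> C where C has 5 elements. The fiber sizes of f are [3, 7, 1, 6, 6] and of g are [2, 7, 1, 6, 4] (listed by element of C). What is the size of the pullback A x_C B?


The pullback A x_C B consists of pairs (a, b) with f(a) = g(b).
For each element c in C, the fiber product has |f^-1(c)| * |g^-1(c)| elements.
Summing over C: 3 * 2 + 7 * 7 + 1 * 1 + 6 * 6 + 6 * 4
= 6 + 49 + 1 + 36 + 24 = 116

116


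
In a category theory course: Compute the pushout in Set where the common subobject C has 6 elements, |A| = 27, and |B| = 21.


The pushout A +_C B identifies the images of C in A and B.
|A +_C B| = |A| + |B| - |C| (for injections).
= 27 + 21 - 6 = 42

42


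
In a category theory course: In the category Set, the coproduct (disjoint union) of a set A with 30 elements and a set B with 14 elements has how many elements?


In Set, the coproduct A + B is the disjoint union.
|A + B| = |A| + |B| = 30 + 14 = 44

44


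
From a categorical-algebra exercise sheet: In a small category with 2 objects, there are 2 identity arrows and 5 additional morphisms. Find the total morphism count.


Each object has an identity morphism, giving 2 identities.
Adding the 5 non-identity morphisms:
Total = 2 + 5 = 7

7


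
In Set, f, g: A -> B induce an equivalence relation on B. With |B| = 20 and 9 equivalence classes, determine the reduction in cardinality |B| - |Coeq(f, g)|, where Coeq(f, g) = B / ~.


The coequalizer Coeq(f, g) = B / ~ has one element per equivalence class.
|B| = 20, |Coeq(f, g)| = 9.
|B| - |Coeq(f, g)| = 20 - 9 = 11.

11


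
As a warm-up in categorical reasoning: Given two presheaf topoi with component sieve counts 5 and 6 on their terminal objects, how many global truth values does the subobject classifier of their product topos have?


In a product of presheaf topoi E_1 x E_2, the subobject classifier
is Omega = Omega_1 x Omega_2 (componentwise), so
|Omega(top)| = |Omega_1(top_1)| * |Omega_2(top_2)|.
= 5 * 6 = 30.

30


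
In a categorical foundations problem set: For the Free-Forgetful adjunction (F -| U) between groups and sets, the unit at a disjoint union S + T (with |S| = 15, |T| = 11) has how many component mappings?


The unit eta_X: X -> U(F(X)) of the Free-Forgetful adjunction
maps each element of X to a generator of F(X). For X = S + T (disjoint
union in Set), |S + T| = |S| + |T|.
Total mappings = 15 + 11 = 26.

26


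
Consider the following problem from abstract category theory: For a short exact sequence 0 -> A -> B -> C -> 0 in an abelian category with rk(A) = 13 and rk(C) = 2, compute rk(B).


For a short exact sequence 0 -> A -> B -> C -> 0,
rank is additive: rank(B) = rank(A) + rank(C).
rank(B) = 13 + 2 = 15

15


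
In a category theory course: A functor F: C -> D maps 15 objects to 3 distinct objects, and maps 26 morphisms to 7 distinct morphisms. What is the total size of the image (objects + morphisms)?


The image of F consists of distinct objects and distinct morphisms.
|Im(F)| on objects = 3
|Im(F)| on morphisms = 7
Total image cardinality = 3 + 7 = 10

10


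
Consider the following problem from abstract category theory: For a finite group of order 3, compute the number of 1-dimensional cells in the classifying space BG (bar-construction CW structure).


In the bar-construction CW model of BG, the n-cells are indexed by
n-tuples [g_1|...|g_n] of non-identity elements of G (degenerate
simplices with some g_i = e do not contribute cells), so there are
(|G| - 1)^n n-cells.
For dim = 1 with |G| = 3:
cells = (3 - 1)^1 = 2^1 = 2

2


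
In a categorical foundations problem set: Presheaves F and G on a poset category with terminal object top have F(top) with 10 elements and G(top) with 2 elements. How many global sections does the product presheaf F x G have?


Global sections of a presheaf on a poset with terminal top satisfy
Gamma(H) ~ H(top). Presheaves admit pointwise products, so
(F x G)(top) = F(top) x G(top) (Cartesian product).
|Gamma(F x G)| = |F(top)| * |G(top)| = 10 * 2 = 20.

20


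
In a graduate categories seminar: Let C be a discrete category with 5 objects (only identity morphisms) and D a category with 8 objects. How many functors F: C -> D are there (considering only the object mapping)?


A functor from a discrete category C to D is determined by
where each object maps. Each of the 5 objects of C can map
to any of the 8 objects of D independently.
Number of functors = 8^5 = 32768

32768


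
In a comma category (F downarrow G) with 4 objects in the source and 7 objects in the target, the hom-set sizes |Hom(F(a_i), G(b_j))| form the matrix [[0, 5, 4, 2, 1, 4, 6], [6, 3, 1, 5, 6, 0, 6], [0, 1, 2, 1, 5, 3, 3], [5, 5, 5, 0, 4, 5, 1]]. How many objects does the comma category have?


Objects of (F downarrow G) are triples (a, b, h: F(a)->G(b)).
The count equals the sum of all entries in the hom-matrix.
sum(row 0) = 22
sum(row 1) = 27
sum(row 2) = 15
sum(row 3) = 25
Grand total = 89

89


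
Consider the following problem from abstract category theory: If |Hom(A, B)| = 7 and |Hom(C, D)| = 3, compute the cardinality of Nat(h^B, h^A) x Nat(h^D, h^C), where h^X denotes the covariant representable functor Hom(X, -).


By the Yoneda lemma, Nat(h^B, h^A) is isomorphic to Hom(A, B),
so |Nat(h^B, h^A)| = |Hom(A, B)| and |Nat(h^D, h^C)| = |Hom(C, D)|.
|Hom(A, B)| = 7, |Hom(C, D)| = 3.
|Nat(h^B, h^A) x Nat(h^D, h^C)| = 7 * 3 = 21

21


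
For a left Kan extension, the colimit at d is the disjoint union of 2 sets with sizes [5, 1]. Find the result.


Pointwise, the left Kan extension (Lan_F H)(d) is the colimit, indexed
by the comma category (F downarrow d), of H composed with the
projection (F downarrow d) -> C. Here that colimit is given
as a coproduct (disjoint union) of sets, so its cardinality is the
sum of the sizes of the summands.
Coproduct of sets with sizes: 5 + 1
= 6

6


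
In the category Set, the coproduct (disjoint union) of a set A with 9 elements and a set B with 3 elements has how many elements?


In Set, the coproduct A + B is the disjoint union.
|A + B| = |A| + |B| = 9 + 3 = 12

12


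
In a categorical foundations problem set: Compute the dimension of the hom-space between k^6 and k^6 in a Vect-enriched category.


In Vect-enriched categories, Hom(k^n, k^m) is the space of m x n matrices.
dim(Hom(k^6, k^6)) = 6 * 6 = 36

36


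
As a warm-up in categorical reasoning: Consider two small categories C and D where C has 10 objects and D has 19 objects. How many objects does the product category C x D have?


The product category C x D has objects that are pairs (c, d).
Number of pairs = |Ob(C)| * |Ob(D)| = 10 * 19 = 190

190


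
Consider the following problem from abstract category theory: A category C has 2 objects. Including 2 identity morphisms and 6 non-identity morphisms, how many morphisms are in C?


Each object has an identity morphism, giving 2 identities.
Adding the 6 non-identity morphisms:
Total = 2 + 6 = 8

8
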